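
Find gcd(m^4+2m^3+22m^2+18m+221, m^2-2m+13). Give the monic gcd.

m^2-2m+13

Apply the Euclidean algorithm:
  m^4+2m^3+22m^2+18m+221 = (m^2+4m+17)(m^2-2m+13) + (0)
The last nonzero remainder m^2-2m+13 is already monic.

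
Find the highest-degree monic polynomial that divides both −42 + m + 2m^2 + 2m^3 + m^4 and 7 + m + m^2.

7 + m + m^2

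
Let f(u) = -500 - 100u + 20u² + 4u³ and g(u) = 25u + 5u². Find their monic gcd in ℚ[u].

By polynomial division,
  4u³ + 20u² - 100u - 500 = ((4/5)u)(5u² + 25u) + (-100u - 500)
  5u² + 25u = (-(1/20)u)(-100u - 500) + (0)
Last nonzero remainder: -100u - 500. Dividing through by -100 gives the monic gcd u + 5.

5 + u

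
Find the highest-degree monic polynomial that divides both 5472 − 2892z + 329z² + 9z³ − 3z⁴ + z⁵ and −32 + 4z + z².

Apply the Euclidean algorithm:
  z⁵ − 3z⁴ + 9z³ + 329z² − 2892z + 5472 = (z³ − 7z² + 69z − 171)(z² + 4z − 32) + (0)
The last nonzero remainder z² + 4z − 32 is already monic.

−32 + 4z + z²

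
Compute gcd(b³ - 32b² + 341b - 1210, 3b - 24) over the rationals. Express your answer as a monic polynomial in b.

Euclidean algorithm in ℚ[b]:
  b³ - 32b² + 341b - 1210 = ((1/3)b² - 8b + 149/3)(3b - 24) + (-18)
  3b - 24 = (-(1/6)b + 4/3)(-18) + (0)
The last nonzero remainder is the constant -18, so the polynomials are coprime and gcd = 1.

1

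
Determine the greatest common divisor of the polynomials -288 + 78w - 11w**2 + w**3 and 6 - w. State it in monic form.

-6 + w

Repeated division with remainder:
  w**3 - 11w**2 + 78w - 288 = (-w**2 + 5w - 48)(-w + 6) + (0)
Last nonzero remainder: -w + 6. Dividing through by -1 gives the monic gcd w - 6.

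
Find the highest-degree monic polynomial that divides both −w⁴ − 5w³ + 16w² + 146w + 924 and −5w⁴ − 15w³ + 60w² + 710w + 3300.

w³ − 2w² − 2w − 132

Repeated division with remainder:
  −w⁴ − 5w³ + 16w² + 146w + 924 = (1/5)(−5w⁴ − 15w³ + 60w² + 710w + 3300) + (−2w³ + 4w² + 4w + 264)
  −5w⁴ − 15w³ + 60w² + 710w + 3300 = ((5/2)w + 25/2)(−2w³ + 4w² + 4w + 264) + (0)
Last nonzero remainder: −2w³ + 4w² + 4w + 264. Dividing through by −2 gives the monic gcd w³ − 2w² − 2w − 132.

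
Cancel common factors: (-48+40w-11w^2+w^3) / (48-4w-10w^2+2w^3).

Euclidean algorithm in ℚ[w]:
  w^3-11w^2+40w-48 = (1/2)(2w^3-10w^2-4w+48) + (-6w^2+42w-72)
  2w^3-10w^2-4w+48 = (-(1/3)w-2/3)(-6w^2+42w-72) + (0)
Last nonzero remainder: -6w^2+42w-72. Dividing through by -6 gives the monic gcd w^2-7w+12.
Cancel w^2-7w+12 from numerator and denominator to get the reduced form.

(-4+w)/(4+2w)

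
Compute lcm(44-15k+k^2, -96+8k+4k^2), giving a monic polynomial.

Repeated division with remainder:
  k^2-15k+44 = (1/4)(4k^2+8k-96) + (-17k+68)
  4k^2+8k-96 = (-(4/17)k-24/17)(-17k+68) + (0)
Last nonzero remainder: -17k+68. Dividing through by -17 gives the monic gcd k-4.
Then lcm(f, g) = f·g / gcd(f, g); expanding and making the result monic gives the answer.

264-46k-9k^2+k^3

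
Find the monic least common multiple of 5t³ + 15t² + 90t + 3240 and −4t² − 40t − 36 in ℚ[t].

t⁴ + 4t³ + 21t² + 666t + 648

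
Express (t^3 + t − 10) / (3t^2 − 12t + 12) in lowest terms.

Repeated division with remainder:
  t^3 + t − 10 = ((1/3)t + 4/3)(3t^2 − 12t + 12) + (13t − 26)
  3t^2 − 12t + 12 = ((3/13)t − 6/13)(13t − 26) + (0)
Last nonzero remainder: 13t − 26. Dividing through by 13 gives the monic gcd t − 2.
Cancel t − 2 from numerator and denominator to get the reduced form.

(t^2 + 2t + 5)/(3t − 6)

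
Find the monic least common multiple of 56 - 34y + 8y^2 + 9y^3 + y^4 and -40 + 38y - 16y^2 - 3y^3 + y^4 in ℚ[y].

-280 + 226y - 74y^2 - 37y^3 + 4y^4 + y^5

Repeated division with remainder:
  y^4 + 9y^3 + 8y^2 - 34y + 56 = (y^4 - 3y^3 - 16y^2 + 38y - 40) + (12y^3 + 24y^2 - 72y + 96)
  y^4 - 3y^3 - 16y^2 + 38y - 40 = ((1/12)y - 5/12)(12y^3 + 24y^2 - 72y + 96) + (0)
Last nonzero remainder: 12y^3 + 24y^2 - 72y + 96. Dividing through by 12 gives the monic gcd y^3 + 2y^2 - 6y + 8.
Then lcm(f, g) = f·g / gcd(f, g); expanding and making the result monic gives the answer.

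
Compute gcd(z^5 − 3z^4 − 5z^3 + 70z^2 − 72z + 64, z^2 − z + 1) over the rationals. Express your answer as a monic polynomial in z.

z^2 − z + 1

Euclidean algorithm in ℚ[z]:
  z^5 − 3z^4 − 5z^3 + 70z^2 − 72z + 64 = (z^3 − 2z^2 − 8z + 64)(z^2 − z + 1) + (0)
The last nonzero remainder z^2 − z + 1 is already monic.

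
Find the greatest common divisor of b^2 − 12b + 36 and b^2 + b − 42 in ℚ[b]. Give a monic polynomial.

Repeated division with remainder:
  b^2 − 12b + 36 = (b^2 + b − 42) + (−13b + 78)
  b^2 + b − 42 = (−(1/13)b − 7/13)(−13b + 78) + (0)
Last nonzero remainder: −13b + 78. Dividing through by −13 gives the monic gcd b − 6.

b − 6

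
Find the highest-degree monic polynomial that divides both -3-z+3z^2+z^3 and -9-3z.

By polynomial division,
  z^3+3z^2-z-3 = (-(1/3)z^2+1/3)(-3z-9) + (0)
Last nonzero remainder: -3z-9. Dividing through by -3 gives the monic gcd z+3.

3+z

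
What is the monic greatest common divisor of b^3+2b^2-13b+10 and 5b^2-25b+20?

b-1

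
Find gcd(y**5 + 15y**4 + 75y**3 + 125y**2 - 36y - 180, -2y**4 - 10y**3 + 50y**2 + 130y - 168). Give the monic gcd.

Apply the Euclidean algorithm:
  y**5 + 15y**4 + 75y**3 + 125y**2 - 36y - 180 = (-(1/2)y - 5)(-2y**4 - 10y**3 + 50y**2 + 130y - 168) + (50y**3 + 440y**2 + 530y - 1020)
  -2y**4 - 10y**3 + 50y**2 + 130y - 168 = (-(1/25)y + 19/125)(50y**3 + 440y**2 + 530y - 1020) + ((108/25)y**2 + (216/25)y - 324/25)
  50y**3 + 440y**2 + 530y - 1020 = ((625/54)y + 2125/27)((108/25)y**2 + (216/25)y - 324/25) + (0)
Last nonzero remainder: (108/25)y**2 + (216/25)y - 324/25. Dividing through by 108/25 gives the monic gcd y**2 + 2y - 3.

y**2 + 2y - 3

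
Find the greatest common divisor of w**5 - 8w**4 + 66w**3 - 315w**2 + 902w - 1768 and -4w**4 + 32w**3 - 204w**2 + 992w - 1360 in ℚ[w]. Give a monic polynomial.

Repeated division with remainder:
  w**5 - 8w**4 + 66w**3 - 315w**2 + 902w - 1768 = (-(1/4)w)(-4w**4 + 32w**3 - 204w**2 + 992w - 1360) + (15w**3 - 67w**2 + 562w - 1768)
  -4w**4 + 32w**3 - 204w**2 + 992w - 1360 = (-(4/15)w + 212/225)(15w**3 - 67w**2 + 562w - 1768) + ((2024/225)w**2 - (2024/225)w + 68816/225)
  15w**3 - 67w**2 + 562w - 1768 = ((3375/2024)w - 2925/506)((2024/225)w**2 - (2024/225)w + 68816/225) + (0)
Last nonzero remainder: (2024/225)w**2 - (2024/225)w + 68816/225. Dividing through by 2024/225 gives the monic gcd w**2 - w + 34.

w**2 - w + 34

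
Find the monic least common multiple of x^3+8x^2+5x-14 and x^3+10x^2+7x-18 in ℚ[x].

Apply the Euclidean algorithm:
  x^3+8x^2+5x-14 = (x^3+10x^2+7x-18) + (-2x^2-2x+4)
  x^3+10x^2+7x-18 = (-(1/2)x-9/2)(-2x^2-2x+4) + (0)
Last nonzero remainder: -2x^2-2x+4. Dividing through by -2 gives the monic gcd x^2+x-2.
Then lcm(f, g) = f·g / gcd(f, g); expanding and making the result monic gives the answer.

x^4+17x^3+77x^2+31x-126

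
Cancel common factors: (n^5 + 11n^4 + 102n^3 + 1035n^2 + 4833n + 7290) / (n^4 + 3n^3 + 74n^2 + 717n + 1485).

(n^3 + 3n^2 + 63n + 486)/(n^2 − 5n + 99)

Euclidean algorithm in ℚ[n]:
  n^5 + 11n^4 + 102n^3 + 1035n^2 + 4833n + 7290 = (n + 8)(n^4 + 3n^3 + 74n^2 + 717n + 1485) + (4n^3 − 274n^2 − 2388n − 4590)
  n^4 + 3n^3 + 74n^2 + 717n + 1485 = ((1/4)n + 143/8)(4n^3 − 274n^2 − 2388n − 4590) + ((22275/4)n^2 + 44550n + 334125/4)
  4n^3 − 274n^2 − 2388n − 4590 = ((16/22275)n − 136/2475)((22275/4)n^2 + 44550n + 334125/4) + (0)
Last nonzero remainder: (22275/4)n^2 + 44550n + 334125/4. Dividing through by 22275/4 gives the monic gcd n^2 + 8n + 15.
Cancel n^2 + 8n + 15 from numerator and denominator to get the reduced form.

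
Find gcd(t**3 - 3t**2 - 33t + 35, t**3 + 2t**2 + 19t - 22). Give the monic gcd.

t - 1

Repeated division with remainder:
  t**3 - 3t**2 - 33t + 35 = (t**3 + 2t**2 + 19t - 22) + (-5t**2 - 52t + 57)
  t**3 + 2t**2 + 19t - 22 = (-(1/5)t + 42/25)(-5t**2 - 52t + 57) + ((2944/25)t - 2944/25)
  -5t**2 - 52t + 57 = (-(125/2944)t - 1425/2944)((2944/25)t - 2944/25) + (0)
Last nonzero remainder: (2944/25)t - 2944/25. Dividing through by 2944/25 gives the monic gcd t - 1.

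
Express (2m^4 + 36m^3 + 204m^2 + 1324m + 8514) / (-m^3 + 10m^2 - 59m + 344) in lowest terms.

(-2m^2 - 40m - 198)/(m - 8)

Repeated division with remainder:
  2m^4 + 36m^3 + 204m^2 + 1324m + 8514 = (-2m - 56)(-m^3 + 10m^2 - 59m + 344) + (646m^2 - 1292m + 27778)
  -m^3 + 10m^2 - 59m + 344 = (-(1/646)m + 4/323)(646m^2 - 1292m + 27778) + (0)
Last nonzero remainder: 646m^2 - 1292m + 27778. Dividing through by 646 gives the monic gcd m^2 - 2m + 43.
Cancel m^2 - 2m + 43 from numerator and denominator to get the reduced form.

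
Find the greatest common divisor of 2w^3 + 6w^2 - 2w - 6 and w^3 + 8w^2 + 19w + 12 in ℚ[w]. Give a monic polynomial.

Repeated division with remainder:
  2w^3 + 6w^2 - 2w - 6 = (2)(w^3 + 8w^2 + 19w + 12) + (-10w^2 - 40w - 30)
  w^3 + 8w^2 + 19w + 12 = (-(1/10)w - 2/5)(-10w^2 - 40w - 30) + (0)
Last nonzero remainder: -10w^2 - 40w - 30. Dividing through by -10 gives the monic gcd w^2 + 4w + 3.

w^2 + 4w + 3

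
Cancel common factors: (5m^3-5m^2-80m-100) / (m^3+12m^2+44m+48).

By polynomial division,
  5m^3-5m^2-80m-100 = (5)(m^3+12m^2+44m+48) + (-65m^2-300m-340)
  m^3+12m^2+44m+48 = (-(1/65)m-96/845)(-65m^2-300m-340) + ((792/169)m+1584/169)
  -65m^2-300m-340 = (-(10985/792)m-14365/396)((792/169)m+1584/169) + (0)
Last nonzero remainder: (792/169)m+1584/169. Dividing through by 792/169 gives the monic gcd m+2.
Cancel m+2 from numerator and denominator to get the reduced form.

(5m^2-15m-50)/(m^2+10m+24)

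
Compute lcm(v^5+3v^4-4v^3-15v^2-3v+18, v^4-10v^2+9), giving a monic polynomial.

By polynomial division,
  v^5+3v^4-4v^3-15v^2-3v+18 = (v+3)(v^4-10v^2+9) + (6v^3+15v^2-12v-9)
  v^4-10v^2+9 = ((1/6)v-5/12)(6v^3+15v^2-12v-9) + (-(7/4)v^2-(7/2)v+21/4)
  6v^3+15v^2-12v-9 = (-(24/7)v-12/7)(-(7/4)v^2-(7/2)v+21/4) + (0)
Last nonzero remainder: -(7/4)v^2-(7/2)v+21/4. Dividing through by -7/4 gives the monic gcd v^2+2v-3.
Then lcm(f, g) = f·g / gcd(f, g); expanding and making the result monic gives the answer.

v^7+v^6-13v^5-16v^4+39v^3+69v^2-27v-54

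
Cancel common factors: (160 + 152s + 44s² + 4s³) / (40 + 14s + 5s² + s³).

(40 + 28s + 4s²)/(10 + s + s²)

Apply the Euclidean algorithm:
  4s³ + 44s² + 152s + 160 = (4)(s³ + 5s² + 14s + 40) + (24s² + 96s)
  s³ + 5s² + 14s + 40 = ((1/24)s + 1/24)(24s² + 96s) + (10s + 40)
  24s² + 96s = ((12/5)s)(10s + 40) + (0)
Last nonzero remainder: 10s + 40. Dividing through by 10 gives the monic gcd s + 4.
Cancel s + 4 from numerator and denominator to get the reduced form.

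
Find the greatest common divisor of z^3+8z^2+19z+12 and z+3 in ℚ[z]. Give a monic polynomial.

z+3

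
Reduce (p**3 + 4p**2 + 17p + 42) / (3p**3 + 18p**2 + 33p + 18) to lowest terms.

(p**2 + p + 14)/(3p**2 + 9p + 6)

By polynomial division,
  p**3 + 4p**2 + 17p + 42 = (1/3)(3p**3 + 18p**2 + 33p + 18) + (−2p**2 + 6p + 36)
  3p**3 + 18p**2 + 33p + 18 = (−(3/2)p − 27/2)(−2p**2 + 6p + 36) + (168p + 504)
  −2p**2 + 6p + 36 = (−(1/84)p + 1/14)(168p + 504) + (0)
Last nonzero remainder: 168p + 504. Dividing through by 168 gives the monic gcd p + 3.
Cancel p + 3 from numerator and denominator to get the reduced form.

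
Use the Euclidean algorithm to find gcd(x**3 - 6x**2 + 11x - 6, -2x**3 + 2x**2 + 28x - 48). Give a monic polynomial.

x**2 - 5x + 6

Apply the Euclidean algorithm:
  x**3 - 6x**2 + 11x - 6 = (-1/2)(-2x**3 + 2x**2 + 28x - 48) + (-5x**2 + 25x - 30)
  -2x**3 + 2x**2 + 28x - 48 = ((2/5)x + 8/5)(-5x**2 + 25x - 30) + (0)
Last nonzero remainder: -5x**2 + 25x - 30. Dividing through by -5 gives the monic gcd x**2 - 5x + 6.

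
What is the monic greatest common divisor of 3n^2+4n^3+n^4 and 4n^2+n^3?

n^2

Euclidean algorithm in ℚ[n]:
  n^4+4n^3+3n^2 = (n)(n^3+4n^2) + (3n^2)
  n^3+4n^2 = ((1/3)n+4/3)(3n^2) + (0)
Last nonzero remainder: 3n^2. Dividing through by 3 gives the monic gcd n^2.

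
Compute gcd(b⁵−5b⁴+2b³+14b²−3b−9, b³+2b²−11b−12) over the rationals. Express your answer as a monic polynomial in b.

Euclidean algorithm in ℚ[b]:
  b⁵−5b⁴+2b³+14b²−3b−9 = (b²−7b+27)(b³+2b²−11b−12) + (−105b²+210b+315)
  b³+2b²−11b−12 = (−(1/105)b−4/105)(−105b²+210b+315) + (0)
Last nonzero remainder: −105b²+210b+315. Dividing through by −105 gives the monic gcd b²−2b−3.

b²−2b−3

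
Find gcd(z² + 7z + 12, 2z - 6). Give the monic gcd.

1

By polynomial division,
  z² + 7z + 12 = ((1/2)z + 5)(2z - 6) + (42)
  2z - 6 = ((1/21)z - 1/7)(42) + (0)
The last nonzero remainder is the constant 42, so the polynomials are coprime and gcd = 1.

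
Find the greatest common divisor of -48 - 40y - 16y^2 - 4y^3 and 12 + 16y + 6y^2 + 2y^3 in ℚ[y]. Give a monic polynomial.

Euclidean algorithm in ℚ[y]:
  -4y^3 - 16y^2 - 40y - 48 = (-2)(2y^3 + 6y^2 + 16y + 12) + (-4y^2 - 8y - 24)
  2y^3 + 6y^2 + 16y + 12 = (-(1/2)y - 1/2)(-4y^2 - 8y - 24) + (0)
Last nonzero remainder: -4y^2 - 8y - 24. Dividing through by -4 gives the monic gcd y^2 + 2y + 6.

6 + 2y + y^2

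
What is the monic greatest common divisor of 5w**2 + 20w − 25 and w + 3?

Apply the Euclidean algorithm:
  5w**2 + 20w − 25 = (5w + 5)(w + 3) + (−40)
  w + 3 = (−(1/40)w − 3/40)(−40) + (0)
The last nonzero remainder is the constant −40, so the polynomials are coprime and gcd = 1.

1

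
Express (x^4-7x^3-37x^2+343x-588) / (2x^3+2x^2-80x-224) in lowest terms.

(x^3-37x+84)/(2x^2+16x+32)

Repeated division with remainder:
  x^4-7x^3-37x^2+343x-588 = ((1/2)x-4)(2x^3+2x^2-80x-224) + (11x^2+135x-1484)
  2x^3+2x^2-80x-224 = ((2/11)x-248/121)(11x^2+135x-1484) + ((56448/121)x-395136/121)
  11x^2+135x-1484 = ((1331/56448)x+6413/14112)((56448/121)x-395136/121) + (0)
Last nonzero remainder: (56448/121)x-395136/121. Dividing through by 56448/121 gives the monic gcd x-7.
Cancel x-7 from numerator and denominator to get the reduced form.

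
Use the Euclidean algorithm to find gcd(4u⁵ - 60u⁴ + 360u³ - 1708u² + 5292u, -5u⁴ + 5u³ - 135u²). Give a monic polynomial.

By polynomial division,
  4u⁵ - 60u⁴ + 360u³ - 1708u² + 5292u = (-(4/5)u + 56/5)(-5u⁴ + 5u³ - 135u²) + (196u³ - 196u² + 5292u)
  -5u⁴ + 5u³ - 135u² = (-(5/196)u)(196u³ - 196u² + 5292u) + (0)
Last nonzero remainder: 196u³ - 196u² + 5292u. Dividing through by 196 gives the monic gcd u³ - u² + 27u.

u³ - u² + 27u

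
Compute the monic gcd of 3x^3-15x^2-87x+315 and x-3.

Euclidean algorithm in ℚ[x]:
  3x^3-15x^2-87x+315 = (3x^2-6x-105)(x-3) + (0)
The last nonzero remainder x-3 is already monic.

x-3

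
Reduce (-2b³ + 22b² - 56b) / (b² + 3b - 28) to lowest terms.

Repeated division with remainder:
  -2b³ + 22b² - 56b = (-2b + 28)(b² + 3b - 28) + (-196b + 784)
  b² + 3b - 28 = (-(1/196)b - 1/28)(-196b + 784) + (0)
Last nonzero remainder: -196b + 784. Dividing through by -196 gives the monic gcd b - 4.
Cancel b - 4 from numerator and denominator to get the reduced form.

(-2b² + 14b)/(b + 7)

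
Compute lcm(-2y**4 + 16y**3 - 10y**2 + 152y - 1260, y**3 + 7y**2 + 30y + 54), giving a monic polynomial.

y**5 - 5y**4 - 19y**3 - 61y**2 + 402y + 1890

Repeated division with remainder:
  -2y**4 + 16y**3 - 10y**2 + 152y - 1260 = (-2y + 30)(y**3 + 7y**2 + 30y + 54) + (-160y**2 - 640y - 2880)
  y**3 + 7y**2 + 30y + 54 = (-(1/160)y - 3/160)(-160y**2 - 640y - 2880) + (0)
Last nonzero remainder: -160y**2 - 640y - 2880. Dividing through by -160 gives the monic gcd y**2 + 4y + 18.
Then lcm(f, g) = f·g / gcd(f, g); expanding and making the result monic gives the answer.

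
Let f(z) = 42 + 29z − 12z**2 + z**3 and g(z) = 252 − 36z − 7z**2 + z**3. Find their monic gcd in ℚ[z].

Apply the Euclidean algorithm:
  z**3 − 12z**2 + 29z + 42 = (z**3 − 7z**2 − 36z + 252) + (−5z**2 + 65z − 210)
  z**3 − 7z**2 − 36z + 252 = (−(1/5)z − 6/5)(−5z**2 + 65z − 210) + (0)
Last nonzero remainder: −5z**2 + 65z − 210. Dividing through by −5 gives the monic gcd z**2 − 13z + 42.

42 − 13z + z**2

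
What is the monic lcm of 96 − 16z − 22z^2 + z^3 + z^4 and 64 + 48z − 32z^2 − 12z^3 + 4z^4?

Euclidean algorithm in ℚ[z]:
  z^4 + z^3 − 22z^2 − 16z + 96 = (1/4)(4z^4 − 12z^3 − 32z^2 + 48z + 64) + (4z^3 − 14z^2 − 28z + 80)
  4z^4 − 12z^3 − 32z^2 + 48z + 64 = (z + 1/2)(4z^3 − 14z^2 − 28z + 80) + (3z^2 − 18z + 24)
  4z^3 − 14z^2 − 28z + 80 = ((4/3)z + 10/3)(3z^2 − 18z + 24) + (0)
Last nonzero remainder: 3z^2 − 18z + 24. Dividing through by 3 gives the monic gcd z^2 − 6z + 8.
Then lcm(f, g) = f·g / gcd(f, g); expanding and making the result monic gives the answer.

192 + 256z + 4z^2 − 80z^3 − 17z^4 + 4z^5 + z^6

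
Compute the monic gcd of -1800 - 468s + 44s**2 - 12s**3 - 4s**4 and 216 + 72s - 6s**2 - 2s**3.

Euclidean algorithm in ℚ[s]:
  -4s**4 - 12s**3 + 44s**2 - 468s - 1800 = (2s)(-2s**3 - 6s**2 + 72s + 216) + (-100s**2 - 900s - 1800)
  -2s**3 - 6s**2 + 72s + 216 = ((1/50)s - 3/25)(-100s**2 - 900s - 1800) + (0)
Last nonzero remainder: -100s**2 - 900s - 1800. Dividing through by -100 gives the monic gcd s**2 + 9s + 18.

18 + 9s + s**2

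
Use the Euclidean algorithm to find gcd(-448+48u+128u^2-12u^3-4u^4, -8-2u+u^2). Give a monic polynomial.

-8-2u+u^2

Euclidean algorithm in ℚ[u]:
  -4u^4-12u^3+128u^2+48u-448 = (-4u^2-20u+56)(u^2-2u-8) + (0)
The last nonzero remainder u^2-2u-8 is already monic.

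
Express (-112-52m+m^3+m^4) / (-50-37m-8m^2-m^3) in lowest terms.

Euclidean algorithm in ℚ[m]:
  m^4+m^3-52m-112 = (-m+7)(-m^3-8m^2-37m-50) + (19m^2+157m+238)
  -m^3-8m^2-37m-50 = (-(1/19)m+5/361)(19m^2+157m+238) + (-(9620/361)m-19240/361)
  19m^2+157m+238 = (-(6859/9620)m-42959/9620)(-(9620/361)m-19240/361) + (0)
Last nonzero remainder: -(9620/361)m-19240/361. Dividing through by -9620/361 gives the monic gcd m+2.
Cancel m+2 from numerator and denominator to get the reduced form.

(56-2m+m^2-m^3)/(25+6m+m^2)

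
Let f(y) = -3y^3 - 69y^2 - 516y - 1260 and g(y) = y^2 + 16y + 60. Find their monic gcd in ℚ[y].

Euclidean algorithm in ℚ[y]:
  -3y^3 - 69y^2 - 516y - 1260 = (-3y - 21)(y^2 + 16y + 60) + (0)
The last nonzero remainder y^2 + 16y + 60 is already monic.

y^2 + 16y + 60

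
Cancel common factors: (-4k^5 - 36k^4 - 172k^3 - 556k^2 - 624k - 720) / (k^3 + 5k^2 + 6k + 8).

(-4k^3 - 32k^2 - 132k - 360)/(k + 4)

Apply the Euclidean algorithm:
  -4k^5 - 36k^4 - 172k^3 - 556k^2 - 624k - 720 = (-4k^2 - 16k - 68)(k^3 + 5k^2 + 6k + 8) + (-88k^2 - 88k - 176)
  k^3 + 5k^2 + 6k + 8 = (-(1/88)k - 1/22)(-88k^2 - 88k - 176) + (0)
Last nonzero remainder: -88k^2 - 88k - 176. Dividing through by -88 gives the monic gcd k^2 + k + 2.
Cancel k^2 + k + 2 from numerator and denominator to get the reduced form.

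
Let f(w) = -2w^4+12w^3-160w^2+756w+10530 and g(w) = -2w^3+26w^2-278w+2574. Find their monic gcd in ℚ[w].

w^2-2w+117

Repeated division with remainder:
  -2w^4+12w^3-160w^2+756w+10530 = (w+7)(-2w^3+26w^2-278w+2574) + (-64w^2+128w-7488)
  -2w^3+26w^2-278w+2574 = ((1/32)w-11/32)(-64w^2+128w-7488) + (0)
Last nonzero remainder: -64w^2+128w-7488. Dividing through by -64 gives the monic gcd w^2-2w+117.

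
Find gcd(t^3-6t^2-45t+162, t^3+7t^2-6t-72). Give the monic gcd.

Apply the Euclidean algorithm:
  t^3-6t^2-45t+162 = (t^3+7t^2-6t-72) + (-13t^2-39t+234)
  t^3+7t^2-6t-72 = (-(1/13)t-4/13)(-13t^2-39t+234) + (0)
Last nonzero remainder: -13t^2-39t+234. Dividing through by -13 gives the monic gcd t^2+3t-18.

t^2+3t-18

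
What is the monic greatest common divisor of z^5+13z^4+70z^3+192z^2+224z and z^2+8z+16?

z^2+8z+16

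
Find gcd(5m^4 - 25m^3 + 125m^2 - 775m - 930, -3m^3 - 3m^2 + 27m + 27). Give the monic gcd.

By polynomial division,
  5m^4 - 25m^3 + 125m^2 - 775m - 930 = (-(5/3)m + 10)(-3m^3 - 3m^2 + 27m + 27) + (200m^2 - 1000m - 1200)
  -3m^3 - 3m^2 + 27m + 27 = (-(3/200)m - 9/100)(200m^2 - 1000m - 1200) + (-81m - 81)
  200m^2 - 1000m - 1200 = (-(200/81)m + 400/27)(-81m - 81) + (0)
Last nonzero remainder: -81m - 81. Dividing through by -81 gives the monic gcd m + 1.

m + 1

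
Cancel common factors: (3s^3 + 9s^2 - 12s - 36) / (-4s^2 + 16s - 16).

Euclidean algorithm in ℚ[s]:
  3s^3 + 9s^2 - 12s - 36 = (-(3/4)s - 21/4)(-4s^2 + 16s - 16) + (60s - 120)
  -4s^2 + 16s - 16 = (-(1/15)s + 2/15)(60s - 120) + (0)
Last nonzero remainder: 60s - 120. Dividing through by 60 gives the monic gcd s - 2.
Cancel s - 2 from numerator and denominator to get the reduced form.

(-3s^2 - 15s - 18)/(4s - 8)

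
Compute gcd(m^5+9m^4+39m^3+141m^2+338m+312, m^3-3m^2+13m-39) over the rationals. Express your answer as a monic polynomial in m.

Repeated division with remainder:
  m^5+9m^4+39m^3+141m^2+338m+312 = (m^2+12m+62)(m^3-3m^2+13m-39) + (210m^2+2730)
  m^3-3m^2+13m-39 = ((1/210)m-1/70)(210m^2+2730) + (0)
Last nonzero remainder: 210m^2+2730. Dividing through by 210 gives the monic gcd m^2+13.

m^2+13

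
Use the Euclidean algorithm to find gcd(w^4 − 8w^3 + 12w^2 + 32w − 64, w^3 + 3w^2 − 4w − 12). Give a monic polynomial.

w^2 − 4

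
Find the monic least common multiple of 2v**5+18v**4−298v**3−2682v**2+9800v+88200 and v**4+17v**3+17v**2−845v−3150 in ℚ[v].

Apply the Euclidean algorithm:
  2v**5+18v**4−298v**3−2682v**2+9800v+88200 = (2v−16)(v**4+17v**3+17v**2−845v−3150) + (−60v**3−720v**2+2580v+37800)
  v**4+17v**3+17v**2−845v−3150 = (−(1/60)v−1/12)(−60v**3−720v**2+2580v+37800) + (0)
Last nonzero remainder: −60v**3−720v**2+2580v+37800. Dividing through by −60 gives the monic gcd v**3+12v**2−43v−630.
Then lcm(f, g) = f·g / gcd(f, g); expanding and making the result monic gives the answer.

v**6+14v**5−104v**4−2086v**3−1805v**2+68600v+220500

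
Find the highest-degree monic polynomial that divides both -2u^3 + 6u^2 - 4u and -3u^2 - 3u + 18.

Euclidean algorithm in ℚ[u]:
  -2u^3 + 6u^2 - 4u = ((2/3)u - 8/3)(-3u^2 - 3u + 18) + (-24u + 48)
  -3u^2 - 3u + 18 = ((1/8)u + 3/8)(-24u + 48) + (0)
Last nonzero remainder: -24u + 48. Dividing through by -24 gives the monic gcd u - 2.

u - 2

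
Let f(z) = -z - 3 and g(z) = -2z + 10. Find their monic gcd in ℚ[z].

Euclidean algorithm in ℚ[z]:
  -z - 3 = (1/2)(-2z + 10) + (-8)
  -2z + 10 = ((1/4)z - 5/4)(-8) + (0)
The last nonzero remainder is the constant -8, so the polynomials are coprime and gcd = 1.

1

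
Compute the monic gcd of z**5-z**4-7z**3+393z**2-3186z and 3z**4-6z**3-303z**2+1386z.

Euclidean algorithm in ℚ[z]:
  z**5-z**4-7z**3+393z**2-3186z = ((1/3)z+1/3)(3z**4-6z**3-303z**2+1386z) + (96z**3+32z**2-3648z)
  3z**4-6z**3-303z**2+1386z = ((1/32)z-7/96)(96z**3+32z**2-3648z) + (-(560/3)z**2+1120z)
  96z**3+32z**2-3648z = (-(18/35)z-114/35)(-(560/3)z**2+1120z) + (0)
Last nonzero remainder: -(560/3)z**2+1120z. Dividing through by -560/3 gives the monic gcd z**2-6z.

z**2-6z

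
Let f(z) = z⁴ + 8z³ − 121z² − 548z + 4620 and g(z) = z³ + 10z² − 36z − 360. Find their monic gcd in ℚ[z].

z² + 4z − 60

Euclidean algorithm in ℚ[z]:
  z⁴ + 8z³ − 121z² − 548z + 4620 = (z − 2)(z³ + 10z² − 36z − 360) + (−65z² − 260z + 3900)
  z³ + 10z² − 36z − 360 = (−(1/65)z − 6/65)(−65z² − 260z + 3900) + (0)
Last nonzero remainder: −65z² − 260z + 3900. Dividing through by −65 gives the monic gcd z² + 4z − 60.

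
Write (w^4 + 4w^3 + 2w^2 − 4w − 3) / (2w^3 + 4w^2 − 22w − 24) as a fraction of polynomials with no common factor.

Euclidean algorithm in ℚ[w]:
  w^4 + 4w^3 + 2w^2 − 4w − 3 = ((1/2)w + 1)(2w^3 + 4w^2 − 22w − 24) + (9w^2 + 30w + 21)
  2w^3 + 4w^2 − 22w − 24 = ((2/9)w − 8/27)(9w^2 + 30w + 21) + (−(160/9)w − 160/9)
  9w^2 + 30w + 21 = (−(81/160)w − 189/160)(−(160/9)w − 160/9) + (0)
Last nonzero remainder: −(160/9)w − 160/9. Dividing through by −160/9 gives the monic gcd w + 1.
Cancel w + 1 from numerator and denominator to get the reduced form.

(w^3 + 3w^2 − w − 3)/(2w^2 + 2w − 24)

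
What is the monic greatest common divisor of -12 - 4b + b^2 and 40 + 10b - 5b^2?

2 + b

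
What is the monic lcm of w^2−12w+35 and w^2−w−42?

w^3−6w^2−37w+210

Apply the Euclidean algorithm:
  w^2−12w+35 = (w^2−w−42) + (−11w+77)
  w^2−w−42 = (−(1/11)w−6/11)(−11w+77) + (0)
Last nonzero remainder: −11w+77. Dividing through by −11 gives the monic gcd w−7.
Then lcm(f, g) = f·g / gcd(f, g); expanding and making the result monic gives the answer.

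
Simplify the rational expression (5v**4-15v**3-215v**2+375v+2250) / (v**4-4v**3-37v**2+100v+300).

(5v+15)/(v+2)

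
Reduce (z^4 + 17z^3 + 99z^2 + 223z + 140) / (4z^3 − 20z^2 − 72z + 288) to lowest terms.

By polynomial division,
  z^4 + 17z^3 + 99z^2 + 223z + 140 = ((1/4)z + 11/2)(4z^3 − 20z^2 − 72z + 288) + (227z^2 + 547z − 1444)
  4z^3 − 20z^2 − 72z + 288 = ((4/227)z − 6728/51529)(227z^2 + 547z − 1444) + ((1281280/51529)z + 5125120/51529)
  227z^2 + 547z − 1444 = ((11697083/1281280)z − 18601969/1281280)((1281280/51529)z + 5125120/51529) + (0)
Last nonzero remainder: (1281280/51529)z + 5125120/51529. Dividing through by 1281280/51529 gives the monic gcd z + 4.
Cancel z + 4 from numerator and denominator to get the reduced form.

(z^3 + 13z^2 + 47z + 35)/(4z^2 − 36z + 72)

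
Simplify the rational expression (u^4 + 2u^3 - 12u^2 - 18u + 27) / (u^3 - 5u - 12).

Euclidean algorithm in ℚ[u]:
  u^4 + 2u^3 - 12u^2 - 18u + 27 = (u + 2)(u^3 - 5u - 12) + (-7u^2 + 4u + 51)
  u^3 - 5u - 12 = (-(1/7)u - 4/49)(-7u^2 + 4u + 51) + ((128/49)u - 384/49)
  -7u^2 + 4u + 51 = (-(343/128)u - 833/128)((128/49)u - 384/49) + (0)
Last nonzero remainder: (128/49)u - 384/49. Dividing through by 128/49 gives the monic gcd u - 3.
Cancel u - 3 from numerator and denominator to get the reduced form.

(u^3 + 5u^2 + 3u - 9)/(u^2 + 3u + 4)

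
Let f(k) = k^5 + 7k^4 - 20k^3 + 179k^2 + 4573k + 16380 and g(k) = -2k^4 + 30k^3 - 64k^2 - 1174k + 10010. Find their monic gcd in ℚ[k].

k^3 - 4k^2 - 12k + 455

Repeated division with remainder:
  k^5 + 7k^4 - 20k^3 + 179k^2 + 4573k + 16380 = (-(1/2)k - 11)(-2k^4 + 30k^3 - 64k^2 - 1174k + 10010) + (278k^3 - 1112k^2 - 3336k + 126490)
  -2k^4 + 30k^3 - 64k^2 - 1174k + 10010 = (-(1/139)k + 11/139)(278k^3 - 1112k^2 - 3336k + 126490) + (0)
Last nonzero remainder: 278k^3 - 1112k^2 - 3336k + 126490. Dividing through by 278 gives the monic gcd k^3 - 4k^2 - 12k + 455.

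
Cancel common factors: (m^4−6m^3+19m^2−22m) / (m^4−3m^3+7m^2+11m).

Euclidean algorithm in ℚ[m]:
  m^4−6m^3+19m^2−22m = (m^4−3m^3+7m^2+11m) + (−3m^3+12m^2−33m)
  m^4−3m^3+7m^2+11m = (−(1/3)m−1/3)(−3m^3+12m^2−33m) + (0)
Last nonzero remainder: −3m^3+12m^2−33m. Dividing through by −3 gives the monic gcd m^3−4m^2+11m.
Cancel m^3−4m^2+11m from numerator and denominator to get the reduced form.

(m−2)/(m+1)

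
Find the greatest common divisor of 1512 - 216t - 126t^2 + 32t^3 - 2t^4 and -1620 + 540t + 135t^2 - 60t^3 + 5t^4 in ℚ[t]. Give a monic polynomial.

108 - 9t^2 + t^3

Repeated division with remainder:
  -2t^4 + 32t^3 - 126t^2 - 216t + 1512 = (-2/5)(5t^4 - 60t^3 + 135t^2 + 540t - 1620) + (8t^3 - 72t^2 + 864)
  5t^4 - 60t^3 + 135t^2 + 540t - 1620 = ((5/8)t - 15/8)(8t^3 - 72t^2 + 864) + (0)
Last nonzero remainder: 8t^3 - 72t^2 + 864. Dividing through by 8 gives the monic gcd t^3 - 9t^2 + 108.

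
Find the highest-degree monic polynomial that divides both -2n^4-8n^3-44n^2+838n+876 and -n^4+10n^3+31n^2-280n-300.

n^2-5n-6

Repeated division with remainder:
  -2n^4-8n^3-44n^2+838n+876 = (2)(-n^4+10n^3+31n^2-280n-300) + (-28n^3-106n^2+1398n+1476)
  -n^4+10n^3+31n^2-280n-300 = ((1/28)n-193/392)(-28n^3-106n^2+1398n+1476) + (-(13939/196)n^2+(69695/196)n+41817/98)
  -28n^3-106n^2+1398n+1476 = ((5488/13939)n+48216/13939)(-(13939/196)n^2+(69695/196)n+41817/98) + (0)
Last nonzero remainder: -(13939/196)n^2+(69695/196)n+41817/98. Dividing through by -13939/196 gives the monic gcd n^2-5n-6.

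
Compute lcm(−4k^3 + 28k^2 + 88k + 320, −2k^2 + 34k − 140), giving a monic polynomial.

Repeated division with remainder:
  −4k^3 + 28k^2 + 88k + 320 = (2k + 20)(−2k^2 + 34k − 140) + (−312k + 3120)
  −2k^2 + 34k − 140 = ((1/156)k − 7/156)(−312k + 3120) + (0)
Last nonzero remainder: −312k + 3120. Dividing through by −312 gives the monic gcd k − 10.
Then lcm(f, g) = f·g / gcd(f, g); expanding and making the result monic gives the answer.

k^4 − 14k^3 + 27k^2 + 74k + 560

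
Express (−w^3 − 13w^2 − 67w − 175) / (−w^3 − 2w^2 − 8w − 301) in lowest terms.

Apply the Euclidean algorithm:
  −w^3 − 13w^2 − 67w − 175 = (−w^3 − 2w^2 − 8w − 301) + (−11w^2 − 59w + 126)
  −w^3 − 2w^2 − 8w − 301 = ((1/11)w − 37/121)(−11w^2 − 59w + 126) + (−(4537/121)w − 31759/121)
  −11w^2 − 59w + 126 = ((1331/4537)w − 2178/4537)(−(4537/121)w − 31759/121) + (0)
Last nonzero remainder: −(4537/121)w − 31759/121. Dividing through by −4537/121 gives the monic gcd w + 7.
Cancel w + 7 from numerator and denominator to get the reduced form.

(w^2 + 6w + 25)/(w^2 − 5w + 43)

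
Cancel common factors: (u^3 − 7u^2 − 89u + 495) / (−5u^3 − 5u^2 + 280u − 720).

By polynomial division,
  u^3 − 7u^2 − 89u + 495 = (−1/5)(−5u^3 − 5u^2 + 280u − 720) + (−8u^2 − 33u + 351)
  −5u^3 − 5u^2 + 280u − 720 = ((5/8)u − 125/64)(−8u^2 − 33u + 351) + (−(245/64)u − 2205/64)
  −8u^2 − 33u + 351 = ((512/245)u − 2496/245)(−(245/64)u − 2205/64) + (0)
Last nonzero remainder: −(245/64)u − 2205/64. Dividing through by −245/64 gives the monic gcd u + 9.
Cancel u + 9 from numerator and denominator to get the reduced form.

(−u^2 + 16u − 55)/(5u^2 − 40u + 80)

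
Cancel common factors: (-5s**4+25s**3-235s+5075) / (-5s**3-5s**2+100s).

(s**3-10s**2+50s-203)/(s**2-4s)

Euclidean algorithm in ℚ[s]:
  -5s**4+25s**3-235s+5075 = (s-6)(-5s**3-5s**2+100s) + (-130s**2+365s+5075)
  -5s**3-5s**2+100s = ((1/26)s+99/676)(-130s**2+365s+5075) + (-(100485/676)s-502425/676)
  -130s**2+365s+5075 = ((17576/20097)s-676/99)(-(100485/676)s-502425/676) + (0)
Last nonzero remainder: -(100485/676)s-502425/676. Dividing through by -100485/676 gives the monic gcd s+5.
Cancel s+5 from numerator and denominator to get the reduced form.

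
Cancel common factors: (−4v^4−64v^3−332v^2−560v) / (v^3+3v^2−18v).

(−4v^3−64v^2−332v−560)/(v^2+3v−18)

Apply the Euclidean algorithm:
  −4v^4−64v^3−332v^2−560v = (−4v−52)(v^3+3v^2−18v) + (−248v^2−1496v)
  v^3+3v^2−18v = (−(1/248)v+47/3844)(−248v^2−1496v) + ((280/961)v)
  −248v^2−1496v = (−(29791/35)v−179707/35)((280/961)v) + (0)
Last nonzero remainder: (280/961)v. Dividing through by 280/961 gives the monic gcd v.
Cancel v from numerator and denominator to get the reduced form.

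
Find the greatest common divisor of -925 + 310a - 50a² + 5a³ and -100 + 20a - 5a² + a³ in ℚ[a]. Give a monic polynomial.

-5 + a

Euclidean algorithm in ℚ[a]:
  5a³ - 50a² + 310a - 925 = (5)(a³ - 5a² + 20a - 100) + (-25a² + 210a - 425)
  a³ - 5a² + 20a - 100 = (-(1/25)a - 17/125)(-25a² + 210a - 425) + ((789/25)a - 789/5)
  -25a² + 210a - 425 = (-(625/789)a + 2125/789)((789/25)a - 789/5) + (0)
Last nonzero remainder: (789/25)a - 789/5. Dividing through by 789/25 gives the monic gcd a - 5.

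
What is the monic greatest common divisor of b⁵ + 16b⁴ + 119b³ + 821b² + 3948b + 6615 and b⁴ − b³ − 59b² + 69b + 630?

By polynomial division,
  b⁵ + 16b⁴ + 119b³ + 821b² + 3948b + 6615 = (b + 17)(b⁴ − b³ − 59b² + 69b + 630) + (195b³ + 1755b² + 2145b − 4095)
  b⁴ − b³ − 59b² + 69b + 630 = ((1/195)b − 2/39)(195b³ + 1755b² + 2145b − 4095) + (20b² + 200b + 420)
  195b³ + 1755b² + 2145b − 4095 = ((39/4)b − 39/4)(20b² + 200b + 420) + (0)
Last nonzero remainder: 20b² + 200b + 420. Dividing through by 20 gives the monic gcd b² + 10b + 21.

b² + 10b + 21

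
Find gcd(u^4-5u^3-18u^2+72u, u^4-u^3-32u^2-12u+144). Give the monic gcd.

Repeated division with remainder:
  u^4-5u^3-18u^2+72u = (u^4-u^3-32u^2-12u+144) + (-4u^3+14u^2+84u-144)
  u^4-u^3-32u^2-12u+144 = (-(1/4)u-5/8)(-4u^3+14u^2+84u-144) + (-(9/4)u^2+(9/2)u+54)
  -4u^3+14u^2+84u-144 = ((16/9)u-8/3)(-(9/4)u^2+(9/2)u+54) + (0)
Last nonzero remainder: -(9/4)u^2+(9/2)u+54. Dividing through by -9/4 gives the monic gcd u^2-2u-24.

u^2-2u-24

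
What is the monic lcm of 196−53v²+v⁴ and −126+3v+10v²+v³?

−3528+588v+1150v²−159v³−71v⁴+3v⁵+v⁶

Euclidean algorithm in ℚ[v]:
  v⁴−53v²+196 = (v−10)(v³+10v²+3v−126) + (44v²+156v−1064)
  v³+10v²+3v−126 = ((1/44)v+71/484)(44v²+156v−1064) + ((520/121)v+3640/121)
  44v²+156v−1064 = ((1331/130)v−2299/65)((520/121)v+3640/121) + (0)
Last nonzero remainder: (520/121)v+3640/121. Dividing through by 520/121 gives the monic gcd v+7.
Then lcm(f, g) = f·g / gcd(f, g); expanding and making the result monic gives the answer.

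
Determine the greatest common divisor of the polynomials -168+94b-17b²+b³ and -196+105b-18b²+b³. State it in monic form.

28-11b+b²

By polynomial division,
  b³-17b²+94b-168 = (b³-18b²+105b-196) + (b²-11b+28)
  b³-18b²+105b-196 = (b-7)(b²-11b+28) + (0)
The last nonzero remainder b²-11b+28 is already monic.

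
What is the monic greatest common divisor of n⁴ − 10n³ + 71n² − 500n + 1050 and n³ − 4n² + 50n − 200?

n² + 50

By polynomial division,
  n⁴ − 10n³ + 71n² − 500n + 1050 = (n − 6)(n³ − 4n² + 50n − 200) + (−3n² − 150)
  n³ − 4n² + 50n − 200 = (−(1/3)n + 4/3)(−3n² − 150) + (0)
Last nonzero remainder: −3n² − 150. Dividing through by −3 gives the monic gcd n² + 50.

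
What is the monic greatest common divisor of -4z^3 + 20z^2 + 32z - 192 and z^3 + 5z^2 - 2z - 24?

Euclidean algorithm in ℚ[z]:
  -4z^3 + 20z^2 + 32z - 192 = (-4)(z^3 + 5z^2 - 2z - 24) + (40z^2 + 24z - 288)
  z^3 + 5z^2 - 2z - 24 = ((1/40)z + 11/100)(40z^2 + 24z - 288) + ((64/25)z + 192/25)
  40z^2 + 24z - 288 = ((125/8)z - 75/2)((64/25)z + 192/25) + (0)
Last nonzero remainder: (64/25)z + 192/25. Dividing through by 64/25 gives the monic gcd z + 3.

z + 3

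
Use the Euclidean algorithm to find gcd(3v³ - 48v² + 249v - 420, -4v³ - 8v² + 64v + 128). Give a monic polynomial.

v - 4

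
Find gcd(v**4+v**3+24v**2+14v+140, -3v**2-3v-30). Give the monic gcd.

v**2+v+10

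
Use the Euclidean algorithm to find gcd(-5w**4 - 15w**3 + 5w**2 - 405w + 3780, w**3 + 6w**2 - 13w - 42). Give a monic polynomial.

Repeated division with remainder:
  -5w**4 - 15w**3 + 5w**2 - 405w + 3780 = (-5w + 15)(w**3 + 6w**2 - 13w - 42) + (-150w**2 - 420w + 4410)
  w**3 + 6w**2 - 13w - 42 = (-(1/150)w - 8/375)(-150w**2 - 420w + 4410) + ((186/25)w + 1302/25)
  -150w**2 - 420w + 4410 = (-(625/31)w + 2625/31)((186/25)w + 1302/25) + (0)
Last nonzero remainder: (186/25)w + 1302/25. Dividing through by 186/25 gives the monic gcd w + 7.

w + 7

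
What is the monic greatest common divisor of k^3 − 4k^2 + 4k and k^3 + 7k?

k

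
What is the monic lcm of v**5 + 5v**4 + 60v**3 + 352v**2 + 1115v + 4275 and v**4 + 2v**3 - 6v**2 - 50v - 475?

By polynomial division,
  v**5 + 5v**4 + 60v**3 + 352v**2 + 1115v + 4275 = (v + 3)(v**4 + 2v**3 - 6v**2 - 50v - 475) + (60v**3 + 420v**2 + 1740v + 5700)
  v**4 + 2v**3 - 6v**2 - 50v - 475 = ((1/60)v - 1/12)(60v**3 + 420v**2 + 1740v + 5700) + (0)
Last nonzero remainder: 60v**3 + 420v**2 + 1740v + 5700. Dividing through by 60 gives the monic gcd v**3 + 7v**2 + 29v + 95.
Then lcm(f, g) = f·g / gcd(f, g); expanding and making the result monic gives the answer.

v**6 + 35v**4 + 52v**3 - 645v**2 - 1300v - 21375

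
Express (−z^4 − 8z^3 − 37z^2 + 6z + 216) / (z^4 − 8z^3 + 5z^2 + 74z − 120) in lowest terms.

Apply the Euclidean algorithm:
  −z^4 − 8z^3 − 37z^2 + 6z + 216 = (−1)(z^4 − 8z^3 + 5z^2 + 74z − 120) + (−16z^3 − 32z^2 + 80z + 96)
  z^4 − 8z^3 + 5z^2 + 74z − 120 = (−(1/16)z + 5/8)(−16z^3 − 32z^2 + 80z + 96) + (30z^2 + 30z − 180)
  −16z^3 − 32z^2 + 80z + 96 = (−(8/15)z − 8/15)(30z^2 + 30z − 180) + (0)
Last nonzero remainder: 30z^2 + 30z − 180. Dividing through by 30 gives the monic gcd z^2 + z − 6.
Cancel z^2 + z − 6 from numerator and denominator to get the reduced form.

(−z^2 − 7z − 36)/(z^2 − 9z + 20)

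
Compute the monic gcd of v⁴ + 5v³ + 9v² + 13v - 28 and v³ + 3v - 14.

v² + 2v + 7

Repeated division with remainder:
  v⁴ + 5v³ + 9v² + 13v - 28 = (v + 5)(v³ + 3v - 14) + (6v² + 12v + 42)
  v³ + 3v - 14 = ((1/6)v - 1/3)(6v² + 12v + 42) + (0)
Last nonzero remainder: 6v² + 12v + 42. Dividing through by 6 gives the monic gcd v² + 2v + 7.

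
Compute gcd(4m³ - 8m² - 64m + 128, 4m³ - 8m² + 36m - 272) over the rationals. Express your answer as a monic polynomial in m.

By polynomial division,
  4m³ - 8m² - 64m + 128 = (4m³ - 8m² + 36m - 272) + (-100m + 400)
  4m³ - 8m² + 36m - 272 = (-(1/25)m² - (2/25)m - 17/25)(-100m + 400) + (0)
Last nonzero remainder: -100m + 400. Dividing through by -100 gives the monic gcd m - 4.

m - 4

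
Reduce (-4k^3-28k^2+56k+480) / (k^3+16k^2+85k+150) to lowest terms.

Euclidean algorithm in ℚ[k]:
  -4k^3-28k^2+56k+480 = (-4)(k^3+16k^2+85k+150) + (36k^2+396k+1080)
  k^3+16k^2+85k+150 = ((1/36)k+5/36)(36k^2+396k+1080) + (0)
Last nonzero remainder: 36k^2+396k+1080. Dividing through by 36 gives the monic gcd k^2+11k+30.
Cancel k^2+11k+30 from numerator and denominator to get the reduced form.

(-4k+16)/(k+5)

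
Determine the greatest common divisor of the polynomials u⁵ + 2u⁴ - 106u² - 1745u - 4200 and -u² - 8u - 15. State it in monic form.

u² + 8u + 15

Repeated division with remainder:
  u⁵ + 2u⁴ - 106u² - 1745u - 4200 = (-u³ + 6u² - 33u + 280)(-u² - 8u - 15) + (0)
Last nonzero remainder: -u² - 8u - 15. Dividing through by -1 gives the monic gcd u² + 8u + 15.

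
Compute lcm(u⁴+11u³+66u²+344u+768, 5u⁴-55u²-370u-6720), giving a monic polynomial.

Repeated division with remainder:
  u⁴+11u³+66u²+344u+768 = (1/5)(5u⁴-55u²-370u-6720) + (11u³+77u²+418u+2112)
  5u⁴-55u²-370u-6720 = ((5/11)u-35/11)(11u³+77u²+418u+2112) + (0)
Last nonzero remainder: 11u³+77u²+418u+2112. Dividing through by 11 gives the monic gcd u³+7u²+38u+192.
Then lcm(f, g) = f·g / gcd(f, g); expanding and making the result monic gives the answer.

u⁵+4u⁴-11u³-118u²-1640u-5376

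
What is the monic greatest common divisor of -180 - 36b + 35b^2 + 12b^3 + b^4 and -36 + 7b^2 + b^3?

Euclidean algorithm in ℚ[b]:
  b^4 + 12b^3 + 35b^2 - 36b - 180 = (b + 5)(b^3 + 7b^2 - 36) + (0)
The last nonzero remainder b^3 + 7b^2 - 36 is already monic.

-36 + 7b^2 + b^3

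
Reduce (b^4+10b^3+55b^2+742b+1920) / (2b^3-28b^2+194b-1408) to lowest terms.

(b^2+13b+30)/(2b-22)

By polynomial division,
  b^4+10b^3+55b^2+742b+1920 = ((1/2)b+12)(2b^3-28b^2+194b-1408) + (294b^2-882b+18816)
  2b^3-28b^2+194b-1408 = ((1/147)b-11/147)(294b^2-882b+18816) + (0)
Last nonzero remainder: 294b^2-882b+18816. Dividing through by 294 gives the monic gcd b^2-3b+64.
Cancel b^2-3b+64 from numerator and denominator to get the reduced form.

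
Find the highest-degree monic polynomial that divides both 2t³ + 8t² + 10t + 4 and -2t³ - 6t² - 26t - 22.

t + 1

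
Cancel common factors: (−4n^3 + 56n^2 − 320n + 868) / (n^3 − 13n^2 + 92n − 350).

Repeated division with remainder:
  −4n^3 + 56n^2 − 320n + 868 = (−4)(n^3 − 13n^2 + 92n − 350) + (4n^2 + 48n − 532)
  n^3 − 13n^2 + 92n − 350 = ((1/4)n − 25/4)(4n^2 + 48n − 532) + (525n − 3675)
  4n^2 + 48n − 532 = ((4/525)n + 76/525)(525n − 3675) + (0)
Last nonzero remainder: 525n − 3675. Dividing through by 525 gives the monic gcd n − 7.
Cancel n − 7 from numerator and denominator to get the reduced form.

(−4n^2 + 28n − 124)/(n^2 − 6n + 50)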